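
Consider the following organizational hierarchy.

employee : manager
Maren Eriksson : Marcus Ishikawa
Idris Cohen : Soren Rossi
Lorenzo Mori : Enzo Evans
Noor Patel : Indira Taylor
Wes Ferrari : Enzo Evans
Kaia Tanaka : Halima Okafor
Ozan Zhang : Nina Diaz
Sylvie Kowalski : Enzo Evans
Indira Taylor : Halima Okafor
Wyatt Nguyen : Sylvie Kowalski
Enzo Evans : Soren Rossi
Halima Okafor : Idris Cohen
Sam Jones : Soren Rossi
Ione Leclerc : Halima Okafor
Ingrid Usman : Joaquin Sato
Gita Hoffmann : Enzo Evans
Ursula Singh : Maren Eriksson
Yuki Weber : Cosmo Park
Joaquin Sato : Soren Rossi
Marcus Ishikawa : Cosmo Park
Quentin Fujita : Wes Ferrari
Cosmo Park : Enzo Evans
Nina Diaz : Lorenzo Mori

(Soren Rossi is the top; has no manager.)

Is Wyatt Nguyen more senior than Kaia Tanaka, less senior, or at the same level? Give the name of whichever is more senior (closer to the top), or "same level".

same level

Both Wyatt Nguyen and Kaia Tanaka are 3 levels below Soren Rossi.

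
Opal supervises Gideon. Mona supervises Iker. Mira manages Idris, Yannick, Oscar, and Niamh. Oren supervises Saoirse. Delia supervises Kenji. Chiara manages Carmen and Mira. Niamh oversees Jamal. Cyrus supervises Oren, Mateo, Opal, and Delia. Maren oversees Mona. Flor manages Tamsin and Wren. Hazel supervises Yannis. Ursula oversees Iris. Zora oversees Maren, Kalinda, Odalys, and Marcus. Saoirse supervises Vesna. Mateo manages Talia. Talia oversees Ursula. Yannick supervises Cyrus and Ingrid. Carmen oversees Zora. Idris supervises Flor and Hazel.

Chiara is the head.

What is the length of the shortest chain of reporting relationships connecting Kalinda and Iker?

Kalinda is 1 level below Zora, and Iker is 3 levels below Zora (their lowest common manager). The shortest path runs up from Kalinda to Zora and back down to Iker: 1 + 3 = 4 links.

4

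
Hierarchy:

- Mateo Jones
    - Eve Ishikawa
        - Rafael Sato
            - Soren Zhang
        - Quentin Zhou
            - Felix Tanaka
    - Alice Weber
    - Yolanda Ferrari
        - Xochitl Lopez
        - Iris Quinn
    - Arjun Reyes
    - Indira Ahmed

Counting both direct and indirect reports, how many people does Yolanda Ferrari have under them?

2

Yolanda Ferrari directly manages Xochitl Lopez, Iris Quinn. Xochitl Lopez has no reports. Iris Quinn has no reports. So Yolanda Ferrari's organization is 2 direct reports plus everyone under them: 1 + 1 = 2.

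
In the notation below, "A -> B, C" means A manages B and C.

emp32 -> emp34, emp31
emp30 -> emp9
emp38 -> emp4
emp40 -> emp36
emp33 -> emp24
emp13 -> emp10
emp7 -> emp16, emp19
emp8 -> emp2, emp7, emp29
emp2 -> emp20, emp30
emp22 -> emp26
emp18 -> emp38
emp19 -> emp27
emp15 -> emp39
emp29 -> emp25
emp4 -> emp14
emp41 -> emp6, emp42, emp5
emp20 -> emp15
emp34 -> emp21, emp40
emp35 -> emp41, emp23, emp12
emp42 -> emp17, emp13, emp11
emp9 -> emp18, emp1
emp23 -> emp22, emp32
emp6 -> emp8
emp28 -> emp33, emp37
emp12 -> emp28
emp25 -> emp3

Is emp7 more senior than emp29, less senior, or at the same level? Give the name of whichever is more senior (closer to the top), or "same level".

Both emp7 and emp29 are 4 levels below emp35.

same level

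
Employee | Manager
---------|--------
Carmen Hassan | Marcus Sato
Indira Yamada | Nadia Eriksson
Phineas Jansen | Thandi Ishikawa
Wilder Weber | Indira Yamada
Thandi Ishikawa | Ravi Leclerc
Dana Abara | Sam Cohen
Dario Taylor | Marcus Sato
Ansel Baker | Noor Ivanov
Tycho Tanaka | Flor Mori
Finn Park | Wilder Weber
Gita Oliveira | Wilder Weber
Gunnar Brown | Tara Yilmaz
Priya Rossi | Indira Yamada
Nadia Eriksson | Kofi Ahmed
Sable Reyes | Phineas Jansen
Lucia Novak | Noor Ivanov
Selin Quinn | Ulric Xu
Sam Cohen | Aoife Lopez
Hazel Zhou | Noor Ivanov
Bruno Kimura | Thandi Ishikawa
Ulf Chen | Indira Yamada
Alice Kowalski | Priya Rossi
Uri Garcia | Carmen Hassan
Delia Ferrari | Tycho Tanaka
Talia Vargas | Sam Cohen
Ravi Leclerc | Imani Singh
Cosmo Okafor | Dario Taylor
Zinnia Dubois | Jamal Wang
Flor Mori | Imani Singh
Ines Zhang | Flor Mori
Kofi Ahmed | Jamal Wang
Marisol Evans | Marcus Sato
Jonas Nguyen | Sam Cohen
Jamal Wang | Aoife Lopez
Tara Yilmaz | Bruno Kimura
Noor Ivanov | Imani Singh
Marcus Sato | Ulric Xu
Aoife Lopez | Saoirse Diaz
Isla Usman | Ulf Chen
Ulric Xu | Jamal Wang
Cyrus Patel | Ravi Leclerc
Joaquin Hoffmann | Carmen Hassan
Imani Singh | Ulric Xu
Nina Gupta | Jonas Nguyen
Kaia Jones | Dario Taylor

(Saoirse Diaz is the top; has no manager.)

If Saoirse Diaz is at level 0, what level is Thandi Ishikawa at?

Chain from Thandi Ishikawa up to Saoirse Diaz: Thandi Ishikawa → Ravi Leclerc → Imani Singh → Ulric Xu → Jamal Wang → Aoife Lopez → Saoirse Diaz. That is 6 steps up, so Thandi Ishikawa is 6 levels below Saoirse Diaz.

6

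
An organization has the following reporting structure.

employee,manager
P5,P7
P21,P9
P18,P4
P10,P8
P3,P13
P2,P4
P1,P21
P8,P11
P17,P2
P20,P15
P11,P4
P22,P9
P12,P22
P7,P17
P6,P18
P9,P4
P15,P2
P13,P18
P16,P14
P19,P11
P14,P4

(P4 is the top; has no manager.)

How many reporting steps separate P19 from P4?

Chain from P19 up to P4: P19 → P11 → P4. That is 2 steps up, so P19 is 2 levels below P4.

2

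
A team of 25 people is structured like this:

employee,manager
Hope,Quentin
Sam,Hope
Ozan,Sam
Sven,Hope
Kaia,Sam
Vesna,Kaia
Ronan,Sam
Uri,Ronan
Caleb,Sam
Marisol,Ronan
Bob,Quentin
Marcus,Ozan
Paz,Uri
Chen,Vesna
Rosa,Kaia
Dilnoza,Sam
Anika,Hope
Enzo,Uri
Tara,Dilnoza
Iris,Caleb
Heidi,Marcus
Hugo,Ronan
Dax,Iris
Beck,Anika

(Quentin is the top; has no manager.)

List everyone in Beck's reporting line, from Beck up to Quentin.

Beck -> Anika -> Hope -> Quentin

Beck reports to Anika. Anika reports to Hope. Hope reports to Quentin. Quentin is at the top.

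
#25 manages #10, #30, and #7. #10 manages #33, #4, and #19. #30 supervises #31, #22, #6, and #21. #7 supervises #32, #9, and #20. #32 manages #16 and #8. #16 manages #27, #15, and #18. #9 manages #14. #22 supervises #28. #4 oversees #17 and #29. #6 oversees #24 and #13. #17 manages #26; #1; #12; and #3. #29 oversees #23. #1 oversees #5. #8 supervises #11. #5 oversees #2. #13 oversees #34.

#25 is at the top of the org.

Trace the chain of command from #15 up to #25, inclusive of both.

#15 reports to #16. #16 reports to #32. #32 reports to #7. #7 reports to #25. #25 is at the top.

#15 -> #16 -> #32 -> #7 -> #25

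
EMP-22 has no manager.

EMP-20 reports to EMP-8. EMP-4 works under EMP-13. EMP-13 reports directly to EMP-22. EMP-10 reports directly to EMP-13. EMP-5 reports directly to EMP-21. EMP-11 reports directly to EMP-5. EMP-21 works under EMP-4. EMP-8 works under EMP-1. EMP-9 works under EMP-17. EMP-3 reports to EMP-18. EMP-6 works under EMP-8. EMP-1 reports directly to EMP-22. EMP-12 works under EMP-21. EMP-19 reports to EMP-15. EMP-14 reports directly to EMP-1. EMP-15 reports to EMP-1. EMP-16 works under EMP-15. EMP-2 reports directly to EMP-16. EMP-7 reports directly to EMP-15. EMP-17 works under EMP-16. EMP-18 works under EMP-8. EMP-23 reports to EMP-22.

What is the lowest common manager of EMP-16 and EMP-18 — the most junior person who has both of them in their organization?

EMP-16's chain of managers is EMP-15, EMP-1, EMP-22. EMP-18's chain of managers is EMP-8, EMP-1, EMP-22. The first manager that appears in both chains is EMP-1.

EMP-1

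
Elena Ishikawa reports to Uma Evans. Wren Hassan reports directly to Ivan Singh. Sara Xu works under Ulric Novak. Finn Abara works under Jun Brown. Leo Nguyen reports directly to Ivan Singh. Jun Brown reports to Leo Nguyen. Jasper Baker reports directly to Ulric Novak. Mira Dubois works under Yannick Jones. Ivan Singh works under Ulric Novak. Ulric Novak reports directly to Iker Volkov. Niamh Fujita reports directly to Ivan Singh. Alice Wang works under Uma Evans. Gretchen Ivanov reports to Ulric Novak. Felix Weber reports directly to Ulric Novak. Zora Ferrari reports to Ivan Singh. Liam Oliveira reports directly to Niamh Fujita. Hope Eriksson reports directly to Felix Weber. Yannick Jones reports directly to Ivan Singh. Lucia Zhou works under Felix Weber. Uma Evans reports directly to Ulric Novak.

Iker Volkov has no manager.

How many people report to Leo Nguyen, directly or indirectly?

2

Leo Nguyen directly manages Jun Brown. Under Jun Brown: Finn Abara (1). That's 2 in total.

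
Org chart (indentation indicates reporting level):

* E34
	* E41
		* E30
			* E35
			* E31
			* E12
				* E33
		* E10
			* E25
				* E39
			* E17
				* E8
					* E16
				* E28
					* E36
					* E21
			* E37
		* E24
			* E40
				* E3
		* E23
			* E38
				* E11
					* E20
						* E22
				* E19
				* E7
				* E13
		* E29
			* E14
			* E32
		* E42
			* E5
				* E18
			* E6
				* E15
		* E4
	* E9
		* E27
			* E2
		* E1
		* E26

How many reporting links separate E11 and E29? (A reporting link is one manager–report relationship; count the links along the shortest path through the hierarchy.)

E11 is 3 levels below E41, and E29 is 1 level below E41 (their lowest common manager). The shortest path runs up from E11 to E41 and back down to E29: 3 + 1 = 4 links.

4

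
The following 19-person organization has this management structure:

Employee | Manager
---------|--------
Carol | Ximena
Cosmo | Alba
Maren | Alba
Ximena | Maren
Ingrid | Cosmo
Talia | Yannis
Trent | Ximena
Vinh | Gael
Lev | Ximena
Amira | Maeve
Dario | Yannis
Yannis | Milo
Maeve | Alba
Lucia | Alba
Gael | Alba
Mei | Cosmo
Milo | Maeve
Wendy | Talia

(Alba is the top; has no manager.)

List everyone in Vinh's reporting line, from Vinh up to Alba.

Vinh -> Gael -> Alba

Vinh reports to Gael. Gael reports to Alba. Alba is at the top.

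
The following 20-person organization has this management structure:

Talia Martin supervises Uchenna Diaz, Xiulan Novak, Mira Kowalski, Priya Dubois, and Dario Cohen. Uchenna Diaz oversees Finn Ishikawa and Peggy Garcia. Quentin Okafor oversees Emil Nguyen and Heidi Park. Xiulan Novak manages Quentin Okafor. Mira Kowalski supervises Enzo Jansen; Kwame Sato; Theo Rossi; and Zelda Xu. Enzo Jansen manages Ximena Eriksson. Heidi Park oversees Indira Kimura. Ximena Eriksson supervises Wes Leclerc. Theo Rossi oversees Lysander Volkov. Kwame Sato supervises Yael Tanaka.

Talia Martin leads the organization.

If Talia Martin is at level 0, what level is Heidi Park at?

3

Chain from Heidi Park up to Talia Martin: Heidi Park → Quentin Okafor → Xiulan Novak → Talia Martin. That is 3 steps up, so Heidi Park is 3 levels below Talia Martin.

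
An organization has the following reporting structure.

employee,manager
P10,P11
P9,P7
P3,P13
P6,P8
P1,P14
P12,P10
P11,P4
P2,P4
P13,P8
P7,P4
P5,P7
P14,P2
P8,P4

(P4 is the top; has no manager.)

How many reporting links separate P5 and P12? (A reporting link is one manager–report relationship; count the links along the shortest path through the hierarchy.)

5

P5 is 2 levels below P4, and P12 is 3 levels below P4 (their lowest common manager). The shortest path runs up from P5 to P4 and back down to P12: 2 + 3 = 5 links.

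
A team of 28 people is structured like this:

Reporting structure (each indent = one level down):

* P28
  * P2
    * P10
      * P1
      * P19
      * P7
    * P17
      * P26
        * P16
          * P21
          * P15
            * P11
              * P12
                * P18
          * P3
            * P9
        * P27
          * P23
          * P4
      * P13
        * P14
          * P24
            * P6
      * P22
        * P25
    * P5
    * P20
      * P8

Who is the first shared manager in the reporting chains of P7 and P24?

P7's chain of managers is P10, P2, P28. P24's chain of managers is P14, P13, P17, P2, P28. The first manager that appears in both chains is P2.

P2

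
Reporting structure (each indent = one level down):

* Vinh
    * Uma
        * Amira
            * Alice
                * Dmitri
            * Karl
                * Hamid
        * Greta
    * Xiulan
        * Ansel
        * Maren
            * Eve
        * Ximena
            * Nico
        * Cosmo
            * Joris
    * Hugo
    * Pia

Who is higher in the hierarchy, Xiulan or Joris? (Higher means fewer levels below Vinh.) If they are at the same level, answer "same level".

Xiulan

Xiulan is 1 level below Vinh; Joris is 3. Xiulan is higher.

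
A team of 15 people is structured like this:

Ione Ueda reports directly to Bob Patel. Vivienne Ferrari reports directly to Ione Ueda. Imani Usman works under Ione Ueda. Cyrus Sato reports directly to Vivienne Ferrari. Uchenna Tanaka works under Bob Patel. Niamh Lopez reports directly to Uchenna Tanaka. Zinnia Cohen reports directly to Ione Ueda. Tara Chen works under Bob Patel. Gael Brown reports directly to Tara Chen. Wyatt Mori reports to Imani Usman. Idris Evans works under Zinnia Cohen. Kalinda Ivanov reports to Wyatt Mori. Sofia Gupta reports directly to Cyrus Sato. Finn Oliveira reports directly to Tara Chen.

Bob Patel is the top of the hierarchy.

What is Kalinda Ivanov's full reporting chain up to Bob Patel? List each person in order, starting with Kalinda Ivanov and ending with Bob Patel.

Kalinda Ivanov -> Wyatt Mori -> Imani Usman -> Ione Ueda -> Bob Patel

Kalinda Ivanov reports to Wyatt Mori. Wyatt Mori reports to Imani Usman. Imani Usman reports to Ione Ueda. Ione Ueda reports to Bob Patel. Bob Patel is at the top.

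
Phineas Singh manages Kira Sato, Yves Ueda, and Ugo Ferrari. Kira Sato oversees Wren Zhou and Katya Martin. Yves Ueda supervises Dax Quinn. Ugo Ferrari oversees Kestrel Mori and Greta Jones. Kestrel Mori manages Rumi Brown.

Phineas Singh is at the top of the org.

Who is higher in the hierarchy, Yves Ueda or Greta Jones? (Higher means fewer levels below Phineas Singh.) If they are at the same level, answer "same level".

Yves Ueda is 1 level below Phineas Singh; Greta Jones is 2. Yves Ueda is higher.

Yves Ueda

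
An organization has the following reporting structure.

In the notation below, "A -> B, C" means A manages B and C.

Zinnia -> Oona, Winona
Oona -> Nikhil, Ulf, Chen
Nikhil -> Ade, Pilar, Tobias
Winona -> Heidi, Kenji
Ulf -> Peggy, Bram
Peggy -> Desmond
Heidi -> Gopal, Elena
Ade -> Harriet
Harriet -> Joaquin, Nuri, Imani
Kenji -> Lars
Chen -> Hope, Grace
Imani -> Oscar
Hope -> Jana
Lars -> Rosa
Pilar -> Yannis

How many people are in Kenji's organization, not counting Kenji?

Kenji directly manages Lars. Under Lars: Rosa (1). That's 2 in total.

2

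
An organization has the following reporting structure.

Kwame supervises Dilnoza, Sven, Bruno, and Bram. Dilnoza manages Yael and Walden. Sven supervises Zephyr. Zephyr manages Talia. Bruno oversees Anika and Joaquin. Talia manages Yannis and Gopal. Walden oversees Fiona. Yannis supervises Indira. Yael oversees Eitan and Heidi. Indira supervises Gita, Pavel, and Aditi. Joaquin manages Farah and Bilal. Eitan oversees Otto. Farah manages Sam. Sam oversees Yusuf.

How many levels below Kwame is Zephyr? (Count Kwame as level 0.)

2

Chain from Zephyr up to Kwame: Zephyr → Sven → Kwame. That is 2 steps up, so Zephyr is 2 levels below Kwame.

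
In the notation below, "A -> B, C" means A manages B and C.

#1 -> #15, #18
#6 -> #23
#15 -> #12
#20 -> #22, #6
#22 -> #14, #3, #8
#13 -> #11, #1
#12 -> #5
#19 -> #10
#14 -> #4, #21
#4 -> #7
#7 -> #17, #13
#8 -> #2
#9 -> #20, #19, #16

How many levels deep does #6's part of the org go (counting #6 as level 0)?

The longest chain under #6 runs #6 → #23, which is 1 level below #6.

1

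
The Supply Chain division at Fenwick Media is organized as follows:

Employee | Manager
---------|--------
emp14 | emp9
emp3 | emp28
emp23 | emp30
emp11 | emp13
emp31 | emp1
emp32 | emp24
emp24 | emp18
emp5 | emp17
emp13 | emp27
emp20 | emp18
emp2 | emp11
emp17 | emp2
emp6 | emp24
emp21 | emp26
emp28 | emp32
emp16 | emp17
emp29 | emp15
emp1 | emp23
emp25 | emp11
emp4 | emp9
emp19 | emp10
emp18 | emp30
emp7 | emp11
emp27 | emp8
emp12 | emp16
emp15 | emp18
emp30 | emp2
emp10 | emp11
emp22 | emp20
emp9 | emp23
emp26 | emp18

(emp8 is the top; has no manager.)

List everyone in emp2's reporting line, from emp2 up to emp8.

emp2 -> emp11 -> emp13 -> emp27 -> emp8

emp2 reports to emp11. emp11 reports to emp13. emp13 reports to emp27. emp27 reports to emp8. emp8 is at the top.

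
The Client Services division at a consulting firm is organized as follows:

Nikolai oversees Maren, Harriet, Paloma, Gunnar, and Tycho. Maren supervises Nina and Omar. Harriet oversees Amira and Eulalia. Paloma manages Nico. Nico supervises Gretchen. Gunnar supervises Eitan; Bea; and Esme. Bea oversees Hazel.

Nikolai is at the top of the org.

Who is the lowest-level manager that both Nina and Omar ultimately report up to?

Maren

Nina's chain of managers is Maren, Nikolai. Omar's chain of managers is Maren, Nikolai. The first manager that appears in both chains is Maren.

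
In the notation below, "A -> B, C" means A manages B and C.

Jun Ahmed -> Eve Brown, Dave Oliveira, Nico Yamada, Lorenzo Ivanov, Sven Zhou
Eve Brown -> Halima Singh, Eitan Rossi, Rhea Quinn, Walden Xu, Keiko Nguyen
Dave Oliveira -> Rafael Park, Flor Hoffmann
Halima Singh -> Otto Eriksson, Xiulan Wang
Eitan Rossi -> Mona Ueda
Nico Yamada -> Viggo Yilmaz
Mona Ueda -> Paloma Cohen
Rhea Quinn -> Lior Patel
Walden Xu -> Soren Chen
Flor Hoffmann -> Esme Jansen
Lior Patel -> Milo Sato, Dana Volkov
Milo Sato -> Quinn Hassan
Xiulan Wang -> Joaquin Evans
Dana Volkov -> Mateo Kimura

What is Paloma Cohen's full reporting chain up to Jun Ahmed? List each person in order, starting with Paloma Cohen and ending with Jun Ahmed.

Paloma Cohen reports to Mona Ueda. Mona Ueda reports to Eitan Rossi. Eitan Rossi reports to Eve Brown. Eve Brown reports to Jun Ahmed. Jun Ahmed is at the top.

Paloma Cohen -> Mona Ueda -> Eitan Rossi -> Eve Brown -> Jun Ahmed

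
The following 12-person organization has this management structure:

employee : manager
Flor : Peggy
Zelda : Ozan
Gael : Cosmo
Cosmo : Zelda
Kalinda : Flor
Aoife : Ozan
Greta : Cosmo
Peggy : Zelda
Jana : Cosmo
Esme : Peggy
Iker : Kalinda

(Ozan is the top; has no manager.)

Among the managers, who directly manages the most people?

Cosmo

Direct-report counts: Ozan has 2; Zelda has 2; Peggy has 2; Flor has 1; Kalinda has 1; Cosmo has 3. The largest is 3, held by Cosmo.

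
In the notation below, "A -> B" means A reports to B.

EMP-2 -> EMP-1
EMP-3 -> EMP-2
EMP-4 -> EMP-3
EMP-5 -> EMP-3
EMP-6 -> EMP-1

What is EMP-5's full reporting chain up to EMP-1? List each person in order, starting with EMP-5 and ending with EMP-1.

EMP-5 reports to EMP-3. EMP-3 reports to EMP-2. EMP-2 reports to EMP-1. EMP-1 is at the top.

EMP-5 -> EMP-3 -> EMP-2 -> EMP-1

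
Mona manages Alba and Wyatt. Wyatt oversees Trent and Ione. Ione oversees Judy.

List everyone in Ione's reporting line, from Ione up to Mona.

Ione -> Wyatt -> Mona

Ione reports to Wyatt. Wyatt reports to Mona. Mona is at the top.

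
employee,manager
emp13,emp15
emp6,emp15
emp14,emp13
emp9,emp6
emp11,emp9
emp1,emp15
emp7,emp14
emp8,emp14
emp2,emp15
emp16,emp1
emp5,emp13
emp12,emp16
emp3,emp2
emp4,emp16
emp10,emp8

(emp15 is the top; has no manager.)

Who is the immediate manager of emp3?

emp2

emp3 reports directly to emp2.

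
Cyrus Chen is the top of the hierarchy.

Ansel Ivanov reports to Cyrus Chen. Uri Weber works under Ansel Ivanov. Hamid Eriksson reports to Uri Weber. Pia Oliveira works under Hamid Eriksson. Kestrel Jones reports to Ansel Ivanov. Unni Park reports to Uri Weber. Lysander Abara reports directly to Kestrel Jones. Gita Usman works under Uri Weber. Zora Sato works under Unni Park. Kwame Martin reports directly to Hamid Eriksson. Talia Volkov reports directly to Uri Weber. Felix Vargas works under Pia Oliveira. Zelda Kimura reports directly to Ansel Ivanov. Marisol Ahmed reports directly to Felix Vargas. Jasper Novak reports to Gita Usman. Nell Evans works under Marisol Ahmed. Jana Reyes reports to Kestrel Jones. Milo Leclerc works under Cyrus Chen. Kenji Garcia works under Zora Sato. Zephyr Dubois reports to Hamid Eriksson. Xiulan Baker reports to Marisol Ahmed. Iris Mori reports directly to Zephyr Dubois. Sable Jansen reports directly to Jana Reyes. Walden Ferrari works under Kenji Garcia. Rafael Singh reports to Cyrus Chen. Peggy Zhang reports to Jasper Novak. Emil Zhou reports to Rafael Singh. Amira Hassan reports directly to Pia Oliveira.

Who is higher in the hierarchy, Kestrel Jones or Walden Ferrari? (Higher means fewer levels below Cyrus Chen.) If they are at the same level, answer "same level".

Kestrel Jones

Kestrel Jones is 2 levels below Cyrus Chen; Walden Ferrari is 6. Kestrel Jones is higher.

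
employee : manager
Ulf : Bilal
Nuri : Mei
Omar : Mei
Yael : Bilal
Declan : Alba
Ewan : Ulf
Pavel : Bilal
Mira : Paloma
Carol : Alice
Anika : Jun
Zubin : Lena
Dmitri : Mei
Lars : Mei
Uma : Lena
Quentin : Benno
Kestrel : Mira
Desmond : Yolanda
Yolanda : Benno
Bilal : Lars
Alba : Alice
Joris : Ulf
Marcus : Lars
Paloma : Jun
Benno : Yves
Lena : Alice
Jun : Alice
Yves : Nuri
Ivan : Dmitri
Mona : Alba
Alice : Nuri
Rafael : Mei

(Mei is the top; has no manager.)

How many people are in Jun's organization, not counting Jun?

4

Jun directly manages Paloma, Anika. Under Paloma: Mira, Kestrel (2). Anika has no reports. So Jun's organization is 2 direct reports plus everyone under them: 3 + 1 = 4.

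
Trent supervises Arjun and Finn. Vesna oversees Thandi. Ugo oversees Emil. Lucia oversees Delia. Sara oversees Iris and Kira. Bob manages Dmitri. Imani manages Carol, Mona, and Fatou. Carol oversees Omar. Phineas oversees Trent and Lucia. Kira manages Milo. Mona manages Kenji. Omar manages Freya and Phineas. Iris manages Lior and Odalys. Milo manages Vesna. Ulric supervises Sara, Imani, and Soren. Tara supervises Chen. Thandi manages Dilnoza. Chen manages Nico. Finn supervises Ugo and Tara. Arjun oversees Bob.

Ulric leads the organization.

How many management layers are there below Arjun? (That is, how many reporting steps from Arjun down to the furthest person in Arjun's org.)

2

The longest chain under Arjun runs Arjun → Bob → Dmitri, which is 2 levels below Arjun.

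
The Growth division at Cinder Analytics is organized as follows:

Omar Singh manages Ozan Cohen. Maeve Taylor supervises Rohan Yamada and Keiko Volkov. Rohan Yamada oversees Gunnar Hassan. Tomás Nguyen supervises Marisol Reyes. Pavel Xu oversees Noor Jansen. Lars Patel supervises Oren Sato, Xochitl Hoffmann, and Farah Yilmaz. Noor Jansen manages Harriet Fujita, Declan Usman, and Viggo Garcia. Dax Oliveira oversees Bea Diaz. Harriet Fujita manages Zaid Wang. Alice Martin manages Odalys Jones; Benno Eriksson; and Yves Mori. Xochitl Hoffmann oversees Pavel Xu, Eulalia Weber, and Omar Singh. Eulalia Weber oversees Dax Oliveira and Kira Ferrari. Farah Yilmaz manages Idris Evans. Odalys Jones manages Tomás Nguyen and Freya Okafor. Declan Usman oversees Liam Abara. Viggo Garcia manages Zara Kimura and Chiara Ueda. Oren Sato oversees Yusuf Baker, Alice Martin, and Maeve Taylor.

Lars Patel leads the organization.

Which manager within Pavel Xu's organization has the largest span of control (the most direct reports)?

Direct-report counts within Pavel Xu's organization: Pavel Xu has 1; Noor Jansen has 3; Declan Usman has 1; Harriet Fujita has 1; Viggo Garcia has 2. The largest is 3, held by Noor Jansen.

Noor Jansen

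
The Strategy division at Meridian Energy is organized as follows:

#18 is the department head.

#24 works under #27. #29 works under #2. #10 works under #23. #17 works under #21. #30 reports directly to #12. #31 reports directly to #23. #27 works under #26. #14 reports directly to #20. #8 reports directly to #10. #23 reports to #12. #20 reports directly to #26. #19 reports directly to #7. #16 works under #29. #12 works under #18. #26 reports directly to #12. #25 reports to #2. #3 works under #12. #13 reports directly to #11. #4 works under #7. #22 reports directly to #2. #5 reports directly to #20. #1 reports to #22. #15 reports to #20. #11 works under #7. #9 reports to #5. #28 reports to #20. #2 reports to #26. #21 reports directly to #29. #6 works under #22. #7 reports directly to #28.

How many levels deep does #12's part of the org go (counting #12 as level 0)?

6

The longest chain under #12 runs #12 → #26 → #20 → #28 → #7 → #11 → #13, which is 6 levels below #12.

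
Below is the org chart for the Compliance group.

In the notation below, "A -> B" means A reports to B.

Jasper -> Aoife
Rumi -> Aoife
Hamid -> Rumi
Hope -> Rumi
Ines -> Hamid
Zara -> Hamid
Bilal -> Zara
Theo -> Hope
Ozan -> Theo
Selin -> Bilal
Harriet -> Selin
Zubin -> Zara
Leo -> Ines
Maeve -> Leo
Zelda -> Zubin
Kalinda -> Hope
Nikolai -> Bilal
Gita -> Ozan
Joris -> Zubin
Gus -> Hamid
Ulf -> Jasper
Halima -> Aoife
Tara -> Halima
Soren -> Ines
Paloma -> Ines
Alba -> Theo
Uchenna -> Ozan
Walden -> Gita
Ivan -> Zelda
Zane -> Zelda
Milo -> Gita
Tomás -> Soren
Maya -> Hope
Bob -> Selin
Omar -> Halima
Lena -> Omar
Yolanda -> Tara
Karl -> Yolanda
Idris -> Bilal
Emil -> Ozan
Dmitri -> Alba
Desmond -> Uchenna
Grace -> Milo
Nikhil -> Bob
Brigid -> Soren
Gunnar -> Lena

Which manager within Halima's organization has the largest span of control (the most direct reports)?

Direct-report counts within Halima's organization: Halima has 2; Omar has 1; Lena has 1; Tara has 1; Yolanda has 1. The largest is 2, held by Halima.

Halima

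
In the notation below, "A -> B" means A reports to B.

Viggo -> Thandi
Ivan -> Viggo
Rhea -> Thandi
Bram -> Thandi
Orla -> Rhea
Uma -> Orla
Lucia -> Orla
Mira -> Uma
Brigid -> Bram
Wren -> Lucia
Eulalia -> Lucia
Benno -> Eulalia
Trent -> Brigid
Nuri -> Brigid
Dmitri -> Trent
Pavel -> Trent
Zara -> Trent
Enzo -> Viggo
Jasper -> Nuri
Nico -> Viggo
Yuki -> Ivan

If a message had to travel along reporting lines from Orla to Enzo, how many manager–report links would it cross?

4

Orla is 2 levels below Thandi, and Enzo is 2 levels below Thandi (their lowest common manager). The shortest path runs up from Orla to Thandi and back down to Enzo: 2 + 2 = 4 links.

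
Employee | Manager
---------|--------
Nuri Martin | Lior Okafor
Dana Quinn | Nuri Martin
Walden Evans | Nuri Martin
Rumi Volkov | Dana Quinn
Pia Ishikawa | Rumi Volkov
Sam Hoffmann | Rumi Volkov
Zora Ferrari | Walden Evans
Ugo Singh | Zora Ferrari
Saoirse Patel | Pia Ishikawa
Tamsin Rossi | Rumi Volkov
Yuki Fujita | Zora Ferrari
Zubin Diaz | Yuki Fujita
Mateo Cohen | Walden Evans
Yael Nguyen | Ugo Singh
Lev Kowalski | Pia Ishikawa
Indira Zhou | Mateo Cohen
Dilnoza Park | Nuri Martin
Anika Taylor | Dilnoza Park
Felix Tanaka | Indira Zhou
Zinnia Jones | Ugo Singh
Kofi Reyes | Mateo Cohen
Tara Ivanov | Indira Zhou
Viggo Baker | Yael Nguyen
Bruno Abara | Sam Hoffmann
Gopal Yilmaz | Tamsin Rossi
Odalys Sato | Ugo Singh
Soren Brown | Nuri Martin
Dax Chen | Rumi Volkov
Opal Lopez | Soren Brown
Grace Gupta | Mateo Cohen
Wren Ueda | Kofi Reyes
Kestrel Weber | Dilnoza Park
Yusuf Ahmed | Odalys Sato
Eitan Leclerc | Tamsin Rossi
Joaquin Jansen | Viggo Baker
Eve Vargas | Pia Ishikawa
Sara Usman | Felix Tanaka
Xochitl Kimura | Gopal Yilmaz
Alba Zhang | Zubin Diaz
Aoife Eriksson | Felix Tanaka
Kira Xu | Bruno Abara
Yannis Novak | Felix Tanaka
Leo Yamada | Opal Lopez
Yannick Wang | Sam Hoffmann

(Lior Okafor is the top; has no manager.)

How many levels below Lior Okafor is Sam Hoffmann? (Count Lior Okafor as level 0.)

Chain from Sam Hoffmann up to Lior Okafor: Sam Hoffmann → Rumi Volkov → Dana Quinn → Nuri Martin → Lior Okafor. That is 4 steps up, so Sam Hoffmann is 4 levels below Lior Okafor.

4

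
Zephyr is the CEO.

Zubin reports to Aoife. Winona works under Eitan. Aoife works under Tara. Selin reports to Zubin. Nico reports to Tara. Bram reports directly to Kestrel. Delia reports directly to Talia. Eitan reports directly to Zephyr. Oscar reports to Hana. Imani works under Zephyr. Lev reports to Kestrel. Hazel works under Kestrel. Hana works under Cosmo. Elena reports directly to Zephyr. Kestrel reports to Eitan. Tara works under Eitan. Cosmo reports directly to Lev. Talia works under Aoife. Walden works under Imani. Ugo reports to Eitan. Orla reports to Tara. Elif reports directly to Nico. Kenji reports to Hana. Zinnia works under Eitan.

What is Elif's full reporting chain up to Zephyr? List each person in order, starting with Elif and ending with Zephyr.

Elif reports to Nico. Nico reports to Tara. Tara reports to Eitan. Eitan reports to Zephyr. Zephyr is at the top.

Elif -> Nico -> Tara -> Eitan -> Zephyr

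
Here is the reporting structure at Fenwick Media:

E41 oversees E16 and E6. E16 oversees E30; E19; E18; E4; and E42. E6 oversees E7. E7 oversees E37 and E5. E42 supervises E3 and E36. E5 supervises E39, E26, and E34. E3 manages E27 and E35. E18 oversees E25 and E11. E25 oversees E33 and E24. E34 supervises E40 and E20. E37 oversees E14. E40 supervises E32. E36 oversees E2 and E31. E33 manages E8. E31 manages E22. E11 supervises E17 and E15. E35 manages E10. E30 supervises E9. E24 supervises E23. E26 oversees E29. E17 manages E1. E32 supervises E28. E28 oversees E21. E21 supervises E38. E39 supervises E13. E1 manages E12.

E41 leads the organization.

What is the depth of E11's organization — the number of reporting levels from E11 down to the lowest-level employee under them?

3

The longest chain under E11 runs E11 → E17 → E1 → E12, which is 3 levels below E11.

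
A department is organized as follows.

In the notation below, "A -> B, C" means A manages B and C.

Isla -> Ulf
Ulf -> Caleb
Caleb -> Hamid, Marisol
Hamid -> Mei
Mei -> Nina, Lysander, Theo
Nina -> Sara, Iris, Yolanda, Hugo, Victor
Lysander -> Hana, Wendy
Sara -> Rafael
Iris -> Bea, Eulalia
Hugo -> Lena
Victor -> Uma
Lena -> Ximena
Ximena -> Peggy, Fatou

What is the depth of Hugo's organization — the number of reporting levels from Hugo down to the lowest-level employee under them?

The longest chain under Hugo runs Hugo → Lena → Ximena → Fatou, which is 3 levels below Hugo.

3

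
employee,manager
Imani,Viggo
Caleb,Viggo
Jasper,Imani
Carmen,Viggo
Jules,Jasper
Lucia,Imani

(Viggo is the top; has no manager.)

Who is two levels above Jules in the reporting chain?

Imani

Jules reports to Jasper, and Jasper reports to Imani. So Jules's skip-level manager is Imani.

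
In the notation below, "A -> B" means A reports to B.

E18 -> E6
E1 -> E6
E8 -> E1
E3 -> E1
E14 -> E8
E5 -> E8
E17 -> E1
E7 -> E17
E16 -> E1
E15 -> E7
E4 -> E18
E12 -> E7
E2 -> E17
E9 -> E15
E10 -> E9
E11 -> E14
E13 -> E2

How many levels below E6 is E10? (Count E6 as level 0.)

Chain from E10 up to E6: E10 → E9 → E15 → E7 → E17 → E1 → E6. That is 6 steps up, so E10 is 6 levels below E6.

6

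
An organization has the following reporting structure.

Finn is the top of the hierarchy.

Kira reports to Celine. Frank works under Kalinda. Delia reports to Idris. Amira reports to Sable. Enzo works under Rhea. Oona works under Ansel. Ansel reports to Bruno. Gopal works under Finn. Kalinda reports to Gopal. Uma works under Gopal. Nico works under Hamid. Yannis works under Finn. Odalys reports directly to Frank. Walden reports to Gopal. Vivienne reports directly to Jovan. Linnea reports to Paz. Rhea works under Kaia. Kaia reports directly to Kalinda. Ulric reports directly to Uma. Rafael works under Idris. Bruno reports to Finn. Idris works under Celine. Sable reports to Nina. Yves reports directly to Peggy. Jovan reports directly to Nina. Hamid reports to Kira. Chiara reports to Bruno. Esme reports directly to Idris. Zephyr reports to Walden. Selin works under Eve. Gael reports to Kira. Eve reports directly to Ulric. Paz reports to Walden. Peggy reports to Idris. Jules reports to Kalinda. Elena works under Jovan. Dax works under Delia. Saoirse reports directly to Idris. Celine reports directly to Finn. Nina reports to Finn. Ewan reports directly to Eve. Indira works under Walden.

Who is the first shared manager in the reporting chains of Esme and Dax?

Idris

Esme's chain of managers is Idris, Celine, Finn. Dax's chain of managers is Delia, Idris, Celine, Finn. The first manager that appears in both chains is Idris.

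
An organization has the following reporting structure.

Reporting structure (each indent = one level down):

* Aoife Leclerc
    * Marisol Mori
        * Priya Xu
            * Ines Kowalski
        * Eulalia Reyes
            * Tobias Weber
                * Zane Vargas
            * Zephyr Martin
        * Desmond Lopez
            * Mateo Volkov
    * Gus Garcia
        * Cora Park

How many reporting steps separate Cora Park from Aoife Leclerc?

2

Chain from Cora Park up to Aoife Leclerc: Cora Park → Gus Garcia → Aoife Leclerc. That is 2 steps up, so Cora Park is 2 levels below Aoife Leclerc.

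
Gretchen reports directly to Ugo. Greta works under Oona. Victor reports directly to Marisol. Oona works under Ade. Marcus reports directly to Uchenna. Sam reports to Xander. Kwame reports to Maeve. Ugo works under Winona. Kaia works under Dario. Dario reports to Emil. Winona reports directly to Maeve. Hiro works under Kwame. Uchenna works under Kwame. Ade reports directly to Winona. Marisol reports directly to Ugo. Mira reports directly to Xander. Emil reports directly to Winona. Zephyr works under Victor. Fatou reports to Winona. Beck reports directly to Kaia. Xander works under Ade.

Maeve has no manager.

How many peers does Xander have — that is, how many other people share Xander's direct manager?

1

Xander reports to Ade. Ade's other direct reports are Oona — 1 peer.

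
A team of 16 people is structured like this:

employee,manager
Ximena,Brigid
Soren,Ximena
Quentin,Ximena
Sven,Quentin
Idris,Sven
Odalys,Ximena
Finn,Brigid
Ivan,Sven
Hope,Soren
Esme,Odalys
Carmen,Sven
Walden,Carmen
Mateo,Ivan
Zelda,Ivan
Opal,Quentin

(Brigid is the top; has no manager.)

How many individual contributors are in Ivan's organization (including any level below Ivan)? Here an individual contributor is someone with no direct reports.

2

The people in Ivan's organization with no one reporting to them are Zelda, Mateo. That is 2.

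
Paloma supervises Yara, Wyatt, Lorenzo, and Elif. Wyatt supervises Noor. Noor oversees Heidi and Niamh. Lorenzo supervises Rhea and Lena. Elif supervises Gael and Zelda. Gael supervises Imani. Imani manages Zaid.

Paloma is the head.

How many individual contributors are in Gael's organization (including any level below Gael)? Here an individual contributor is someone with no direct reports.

The only person in Gael's organization with no one reporting to them is Zaid. That is 1.

1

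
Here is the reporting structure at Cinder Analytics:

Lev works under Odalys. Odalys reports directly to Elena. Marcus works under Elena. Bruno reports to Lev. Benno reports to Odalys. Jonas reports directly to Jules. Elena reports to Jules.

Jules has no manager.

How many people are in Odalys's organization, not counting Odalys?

3

Odalys directly manages Lev, Benno. Under Lev: Bruno (1). Benno has no reports. So Odalys's organization is 2 direct reports plus everyone under them: 2 + 1 = 3.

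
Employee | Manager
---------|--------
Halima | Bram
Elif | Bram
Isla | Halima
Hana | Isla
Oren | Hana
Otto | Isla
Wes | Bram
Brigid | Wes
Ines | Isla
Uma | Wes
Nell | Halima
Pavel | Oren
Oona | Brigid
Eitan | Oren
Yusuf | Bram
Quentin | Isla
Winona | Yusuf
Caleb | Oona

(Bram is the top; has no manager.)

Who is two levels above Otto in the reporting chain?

Otto reports to Isla, and Isla reports to Halima. So Otto's skip-level manager is Halima.

Halima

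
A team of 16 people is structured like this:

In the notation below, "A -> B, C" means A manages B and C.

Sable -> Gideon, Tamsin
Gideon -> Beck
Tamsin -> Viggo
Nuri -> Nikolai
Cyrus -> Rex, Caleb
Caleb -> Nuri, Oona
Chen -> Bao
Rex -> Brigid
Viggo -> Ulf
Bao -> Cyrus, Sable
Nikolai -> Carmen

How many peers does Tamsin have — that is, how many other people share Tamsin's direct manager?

1

Tamsin reports to Sable. Sable's other direct reports are Gideon — 1 peer.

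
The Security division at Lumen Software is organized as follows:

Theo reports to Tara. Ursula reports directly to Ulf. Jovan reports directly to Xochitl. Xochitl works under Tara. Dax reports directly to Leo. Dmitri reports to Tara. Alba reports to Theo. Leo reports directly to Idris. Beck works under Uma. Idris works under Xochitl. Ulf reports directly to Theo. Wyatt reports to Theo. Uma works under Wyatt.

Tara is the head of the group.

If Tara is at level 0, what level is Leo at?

3

Chain from Leo up to Tara: Leo → Idris → Xochitl → Tara. That is 3 steps up, so Leo is 3 levels below Tara.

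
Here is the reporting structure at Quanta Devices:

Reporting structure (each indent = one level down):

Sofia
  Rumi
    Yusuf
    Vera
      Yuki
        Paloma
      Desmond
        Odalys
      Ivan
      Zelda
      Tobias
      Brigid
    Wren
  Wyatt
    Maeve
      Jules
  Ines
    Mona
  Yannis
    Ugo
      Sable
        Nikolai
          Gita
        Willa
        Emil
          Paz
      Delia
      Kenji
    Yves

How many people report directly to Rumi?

3

Rumi directly manages Yusuf, Vera, Wren. That is 3 direct reports.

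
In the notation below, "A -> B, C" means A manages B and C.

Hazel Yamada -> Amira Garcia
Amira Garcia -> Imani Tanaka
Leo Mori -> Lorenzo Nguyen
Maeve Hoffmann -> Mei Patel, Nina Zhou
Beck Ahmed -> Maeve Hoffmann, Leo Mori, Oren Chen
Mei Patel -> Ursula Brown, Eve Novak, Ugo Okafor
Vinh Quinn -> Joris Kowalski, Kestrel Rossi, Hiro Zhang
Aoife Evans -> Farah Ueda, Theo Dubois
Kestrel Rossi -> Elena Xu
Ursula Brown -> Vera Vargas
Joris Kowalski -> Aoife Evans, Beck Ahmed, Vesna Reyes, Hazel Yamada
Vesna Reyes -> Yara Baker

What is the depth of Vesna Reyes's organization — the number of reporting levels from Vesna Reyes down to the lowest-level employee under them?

The longest chain under Vesna Reyes runs Vesna Reyes → Yara Baker, which is 1 level below Vesna Reyes.

1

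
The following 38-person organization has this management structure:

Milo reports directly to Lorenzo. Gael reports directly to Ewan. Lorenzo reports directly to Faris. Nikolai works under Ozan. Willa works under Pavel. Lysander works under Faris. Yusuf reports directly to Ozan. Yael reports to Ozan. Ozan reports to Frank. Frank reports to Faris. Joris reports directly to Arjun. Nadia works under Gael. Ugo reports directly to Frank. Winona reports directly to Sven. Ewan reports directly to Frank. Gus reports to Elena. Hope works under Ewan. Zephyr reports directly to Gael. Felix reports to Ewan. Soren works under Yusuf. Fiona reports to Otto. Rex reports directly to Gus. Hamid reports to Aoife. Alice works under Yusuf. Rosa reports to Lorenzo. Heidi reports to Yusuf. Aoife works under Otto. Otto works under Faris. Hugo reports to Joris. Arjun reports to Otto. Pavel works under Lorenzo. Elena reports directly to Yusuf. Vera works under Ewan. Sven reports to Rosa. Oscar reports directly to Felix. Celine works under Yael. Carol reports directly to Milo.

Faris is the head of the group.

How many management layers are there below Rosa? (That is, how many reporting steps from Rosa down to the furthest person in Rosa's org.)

The longest chain under Rosa runs Rosa → Sven → Winona, which is 2 levels below Rosa.

2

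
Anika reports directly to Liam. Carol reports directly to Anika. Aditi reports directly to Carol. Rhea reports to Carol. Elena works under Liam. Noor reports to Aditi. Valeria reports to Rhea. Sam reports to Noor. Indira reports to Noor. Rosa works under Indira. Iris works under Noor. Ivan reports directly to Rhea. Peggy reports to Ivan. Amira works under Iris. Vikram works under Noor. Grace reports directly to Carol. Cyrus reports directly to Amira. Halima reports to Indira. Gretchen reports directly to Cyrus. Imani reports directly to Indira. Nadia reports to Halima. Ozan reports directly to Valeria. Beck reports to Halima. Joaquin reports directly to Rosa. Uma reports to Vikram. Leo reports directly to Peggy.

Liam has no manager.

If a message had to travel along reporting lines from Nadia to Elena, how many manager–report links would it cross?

8

Nadia is 7 levels below Liam, and Elena is 1 level below Liam (their lowest common manager). The shortest path runs up from Nadia to Liam and back down to Elena: 7 + 1 = 8 links.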